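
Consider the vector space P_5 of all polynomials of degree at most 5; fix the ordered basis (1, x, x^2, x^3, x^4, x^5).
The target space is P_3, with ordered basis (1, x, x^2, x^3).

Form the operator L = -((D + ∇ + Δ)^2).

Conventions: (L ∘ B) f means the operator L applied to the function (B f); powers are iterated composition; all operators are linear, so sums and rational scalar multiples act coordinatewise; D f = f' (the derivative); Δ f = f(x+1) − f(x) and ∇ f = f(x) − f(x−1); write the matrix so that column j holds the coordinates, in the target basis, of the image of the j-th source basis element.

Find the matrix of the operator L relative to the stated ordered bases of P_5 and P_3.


the matrix is [[0, 0, -18, 0, -48, 0]; [0, 0, 0, -54, 0, -240]; [0, 0, 0, 0, -108, 0]; [0, 0, 0, 0, 0, -180]] (rows listed top to bottom)

image of 1: 0
image of x: 0
image of x^2: -18
image of x^3: -54x
image of x^4: -108x^2 - 48
image of x^5: -180x^3 - 240x
each image's coordinates form column j of the matrix


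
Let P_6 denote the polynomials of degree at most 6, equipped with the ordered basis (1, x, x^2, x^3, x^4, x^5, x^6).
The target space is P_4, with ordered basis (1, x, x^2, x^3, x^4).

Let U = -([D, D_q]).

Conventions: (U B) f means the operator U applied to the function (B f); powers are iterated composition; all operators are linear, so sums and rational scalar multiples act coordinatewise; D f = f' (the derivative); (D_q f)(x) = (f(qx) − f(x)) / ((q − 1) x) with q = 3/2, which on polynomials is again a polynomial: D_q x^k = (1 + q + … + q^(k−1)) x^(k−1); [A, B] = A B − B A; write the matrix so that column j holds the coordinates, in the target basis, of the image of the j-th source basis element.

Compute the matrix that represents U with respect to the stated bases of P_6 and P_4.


image of 1: 0
image of x: 0
image of x^2: -1/2
image of x^3: -2x
image of x^4: -(43/8)x^2
image of x^5: -(97/8)x^3
image of x^6: -(793/32)x^4
each image's coordinates form column j of the matrix

the matrix is [[0, 0, -1/2, 0, 0, 0, 0]; [0, 0, 0, -2, 0, 0, 0]; [0, 0, 0, 0, -43/8, 0, 0]; [0, 0, 0, 0, 0, -97/8, 0]; [0, 0, 0, 0, 0, 0, -793/32]] (rows listed top to bottom)


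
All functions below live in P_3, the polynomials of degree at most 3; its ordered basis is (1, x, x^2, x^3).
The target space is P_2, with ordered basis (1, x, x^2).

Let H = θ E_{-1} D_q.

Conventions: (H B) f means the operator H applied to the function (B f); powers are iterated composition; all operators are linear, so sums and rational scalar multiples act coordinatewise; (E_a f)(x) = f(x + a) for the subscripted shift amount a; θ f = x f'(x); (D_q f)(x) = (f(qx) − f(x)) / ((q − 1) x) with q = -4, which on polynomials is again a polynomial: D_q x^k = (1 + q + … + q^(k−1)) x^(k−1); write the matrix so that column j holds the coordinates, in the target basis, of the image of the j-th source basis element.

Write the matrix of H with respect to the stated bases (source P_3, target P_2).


the matrix is [[0, 0, 0, 0]; [0, 0, -3, -26]; [0, 0, 0, 26]] (rows listed top to bottom)

image of 1: 0
image of x: 0
image of x^2: -3x
image of x^3: 26x^2 - 26x
each image's coordinates form column j of the matrix


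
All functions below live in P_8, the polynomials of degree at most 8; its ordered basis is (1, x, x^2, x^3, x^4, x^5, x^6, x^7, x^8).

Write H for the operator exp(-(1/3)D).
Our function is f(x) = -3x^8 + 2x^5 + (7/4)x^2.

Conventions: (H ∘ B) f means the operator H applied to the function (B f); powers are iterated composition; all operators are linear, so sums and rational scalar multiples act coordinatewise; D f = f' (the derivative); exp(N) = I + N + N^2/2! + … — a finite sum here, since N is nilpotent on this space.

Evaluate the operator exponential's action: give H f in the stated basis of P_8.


order-1 term: 8x^7 - (10/3)x^4 - (7/6)x
order-2 term: -(28/3)x^6 + (20/9)x^3 + 7/36
order-3 term: (56/9)x^5 - (20/27)x^2
order-4 term: -(70/27)x^4 + (10/81)x
order-5 term: (56/81)x^3 - 2/243
order-6 term: -(28/243)x^2
order-7 term: (8/729)x
order-8 term: -1/2187
the series for exp(-(1/3)D) f terminates at order 8
exp(-(1/3)D) f = -3x^8 + 8x^7 - (28/3)x^6 + (74/9)x^5 - (160/27)x^4 + (236/81)x^3 + (869/972)x^2 - (1505/1458)x + 1625/8748

the image equals g(x) = -3x^8 + 8x^7 - (28/3)x^6 + (74/9)x^5 - (160/27)x^4 + (236/81)x^3 + (869/972)x^2 - (1505/1458)x + 1625/8748


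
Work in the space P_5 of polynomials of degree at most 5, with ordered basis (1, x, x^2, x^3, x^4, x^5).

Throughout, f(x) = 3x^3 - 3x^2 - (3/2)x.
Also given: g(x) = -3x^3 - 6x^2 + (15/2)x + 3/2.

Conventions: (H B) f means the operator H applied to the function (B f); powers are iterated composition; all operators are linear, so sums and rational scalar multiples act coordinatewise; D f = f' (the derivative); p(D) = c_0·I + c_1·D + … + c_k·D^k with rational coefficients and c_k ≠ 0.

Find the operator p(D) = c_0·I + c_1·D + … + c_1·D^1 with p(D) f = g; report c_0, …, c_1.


D^0 f = 3x^3 - 3x^2 - (3/2)x
D^1 f = 9x^2 - 6x - 3/2
matching coefficients of g against c_0 f + c_1 Df + … from the top degree down determines the c_i
solution: c_0 = -1, c_1 = -1

p(D) = -I − D, i.e. c_0 = -1, c_1 = -1


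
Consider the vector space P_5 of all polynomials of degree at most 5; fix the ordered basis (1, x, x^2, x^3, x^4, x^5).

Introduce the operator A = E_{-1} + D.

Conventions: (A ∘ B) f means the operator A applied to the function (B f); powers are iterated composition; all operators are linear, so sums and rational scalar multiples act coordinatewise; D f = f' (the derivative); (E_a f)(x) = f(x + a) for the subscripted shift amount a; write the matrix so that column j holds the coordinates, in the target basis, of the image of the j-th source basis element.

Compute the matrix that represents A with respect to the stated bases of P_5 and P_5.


image of 1: 1
image of x: x
image of x^2: x^2 + 1
image of x^3: x^3 + 3x - 1
image of x^4: x^4 + 6x^2 - 4x + 1
image of x^5: x^5 + 10x^3 - 10x^2 + 5x - 1
each image's coordinates form column j of the matrix

the matrix is [[1, 0, 1, -1, 1, -1]; [0, 1, 0, 3, -4, 5]; [0, 0, 1, 0, 6, -10]; [0, 0, 0, 1, 0, 10]; [0, 0, 0, 0, 1, 0]; [0, 0, 0, 0, 0, 1]] (rows listed top to bottom)


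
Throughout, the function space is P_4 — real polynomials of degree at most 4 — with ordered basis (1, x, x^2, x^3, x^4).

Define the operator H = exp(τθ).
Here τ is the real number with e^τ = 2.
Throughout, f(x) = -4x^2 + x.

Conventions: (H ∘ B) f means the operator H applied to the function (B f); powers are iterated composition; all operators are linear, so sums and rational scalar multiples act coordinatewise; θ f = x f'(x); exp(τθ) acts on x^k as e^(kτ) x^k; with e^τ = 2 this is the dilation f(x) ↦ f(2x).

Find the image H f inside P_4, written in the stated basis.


the result is g(x) = -16x^2 + 2x

exp(τθ) x^k = e^(kτ) x^k; with e^τ = 2 this sends x^k to 2^k x^k
x ↦ 2 x
x^2 ↦ 4 x^2
applying this coordinatewise to f: exp(τθ) f = -16x^2 + 2x


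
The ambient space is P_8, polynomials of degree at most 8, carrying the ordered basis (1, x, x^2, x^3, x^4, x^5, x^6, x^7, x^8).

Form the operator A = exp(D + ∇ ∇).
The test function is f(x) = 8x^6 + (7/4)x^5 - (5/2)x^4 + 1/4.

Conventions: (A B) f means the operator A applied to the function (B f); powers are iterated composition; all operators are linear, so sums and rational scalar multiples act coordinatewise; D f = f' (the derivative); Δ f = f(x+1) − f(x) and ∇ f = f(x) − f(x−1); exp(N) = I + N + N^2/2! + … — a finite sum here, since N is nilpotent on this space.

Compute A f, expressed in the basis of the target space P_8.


the result is g(x) = 8x^6 + (199/4)x^5 + (1465/4)x^4 + (405/2)x^3 + (3545/2)x^2 - (10843/4)x + 5527/2

order-1 term: 48x^5 + (995/4)x^4 - 935x^3 + 1545x^2 - (2515/2)x + 817/2
order-2 term: 120x^4 + (1955/2)x^3 - 1350x^2 - 2565x + 9485/2
order-3 term: 160x^3 + (2915/2)x^2 + 95x - 3150
order-4 term: 120x^2 + (3875/4)x + 1025/2
order-5 term: 48x + 967/4
order-6 term: 8
the series for exp(D + ∇ ∇) f terminates at order 6
exp(D + ∇ ∇) f = 8x^6 + (199/4)x^5 + (1465/4)x^4 + (405/2)x^3 + (3545/2)x^2 - (10843/4)x + 5527/2


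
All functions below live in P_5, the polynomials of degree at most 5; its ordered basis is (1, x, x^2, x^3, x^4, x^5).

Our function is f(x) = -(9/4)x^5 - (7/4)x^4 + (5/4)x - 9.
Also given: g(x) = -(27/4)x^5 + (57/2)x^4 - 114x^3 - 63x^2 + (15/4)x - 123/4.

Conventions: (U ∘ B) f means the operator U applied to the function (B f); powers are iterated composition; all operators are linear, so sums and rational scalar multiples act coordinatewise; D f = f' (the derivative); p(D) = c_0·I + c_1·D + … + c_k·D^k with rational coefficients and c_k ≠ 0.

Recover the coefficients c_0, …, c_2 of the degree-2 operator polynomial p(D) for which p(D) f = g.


D^0 f = -(9/4)x^5 - (7/4)x^4 + (5/4)x - 9
D^1 f = -(45/4)x^4 - 7x^3 + 5/4
D^2 f = -45x^3 - 21x^2
matching coefficients of g against c_0 f + c_1 Df + … from the top degree down determines the c_i
solution: c_0 = 3, c_1 = -3, c_2 = 3

c_0 = 3, c_1 = -3, c_2 = 3


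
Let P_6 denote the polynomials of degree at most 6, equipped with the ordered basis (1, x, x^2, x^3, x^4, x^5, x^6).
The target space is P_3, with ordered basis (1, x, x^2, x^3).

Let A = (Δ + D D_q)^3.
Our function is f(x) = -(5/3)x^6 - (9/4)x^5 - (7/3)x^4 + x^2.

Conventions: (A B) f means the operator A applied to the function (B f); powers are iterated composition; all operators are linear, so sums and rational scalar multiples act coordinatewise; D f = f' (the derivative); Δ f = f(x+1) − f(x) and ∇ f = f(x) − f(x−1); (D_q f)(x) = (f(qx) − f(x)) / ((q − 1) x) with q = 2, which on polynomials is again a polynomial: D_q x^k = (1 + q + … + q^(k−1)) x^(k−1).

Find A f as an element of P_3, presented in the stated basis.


the image equals g(x) = -200x^3 - 13305x^2 - (241315/2)x - 786833/6

Δ f = -10x^5 - (145/4)x^4 - (391/6)x^3 - (123/2)x^2 - (343/12)x - 21/4
D_q f = -105x^5 - (279/4)x^4 - 35x^3 + 3x
D D_q f = -525x^4 - 279x^3 - 105x^2 + 3
(Δ + D D_q) f = -10x^5 - (2245/4)x^4 - (2065/6)x^3 - (333/2)x^2 - (343/12)x - 9/4
Δ (Δ + D D_q) f = -50x^4 - 2345x^3 - 4500x^2 - (7321/2)x - 2221/2
D_q (Δ + D D_q) f = -310x^4 - (33675/4)x^3 - (14455/6)x^2 - (999/2)x - 343/12
D D_q (Δ + D D_q) f = -1240x^3 - (101025/4)x^2 - (14455/3)x - 999/2
(Δ + D D_q) (Δ + D D_q) f = -50x^4 - 3585x^3 - (119025/4)x^2 - (50873/6)x - 1610
Δ (Δ + D D_q) (Δ + D D_q) f = -200x^3 - 11055x^2 - (140935/2)x - 502441/12
D_q (Δ + D D_q) (Δ + D D_q) f = -750x^3 - 25095x^2 - (357075/4)x - 50873/6
D D_q (Δ + D D_q) (Δ + D D_q) f = -2250x^2 - 50190x - 357075/4
(Δ + D D_q) (Δ + D D_q) (Δ + D D_q) f = -200x^3 - 13305x^2 - (241315/2)x - 786833/6


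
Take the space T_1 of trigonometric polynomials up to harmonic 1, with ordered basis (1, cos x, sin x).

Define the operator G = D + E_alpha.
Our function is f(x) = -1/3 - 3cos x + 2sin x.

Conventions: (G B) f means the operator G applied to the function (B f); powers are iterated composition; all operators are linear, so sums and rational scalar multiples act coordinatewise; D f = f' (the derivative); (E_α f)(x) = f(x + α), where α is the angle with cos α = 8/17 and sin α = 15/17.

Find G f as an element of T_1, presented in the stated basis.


the result is g(x) = -1/3 + (40/17)cos x + (112/17)sin x

D f = 2cos x + 3sin x
E_alpha f = -1/3 + (6/17)cos x + (61/17)sin x
(D + E_alpha) f = -1/3 + (40/17)cos x + (112/17)sin x


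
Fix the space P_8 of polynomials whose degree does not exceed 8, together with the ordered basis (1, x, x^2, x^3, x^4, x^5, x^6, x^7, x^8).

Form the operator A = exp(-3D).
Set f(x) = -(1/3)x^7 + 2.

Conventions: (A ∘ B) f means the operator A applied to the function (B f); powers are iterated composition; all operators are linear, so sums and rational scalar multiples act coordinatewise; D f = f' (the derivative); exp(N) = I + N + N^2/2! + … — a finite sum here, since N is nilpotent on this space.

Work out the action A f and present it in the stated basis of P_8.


order-1 term: 7x^6
order-2 term: -63x^5
order-3 term: 315x^4
order-4 term: -945x^3
order-5 term: 1701x^2
order-6 term: -1701x
order-7 term: 729
the series for exp(-3D) f terminates at order 7
exp(-3D) f = -(1/3)x^7 + 7x^6 - 63x^5 + 315x^4 - 945x^3 + 1701x^2 - 1701x + 731

the result is g(x) = -(1/3)x^7 + 7x^6 - 63x^5 + 315x^4 - 945x^3 + 1701x^2 - 1701x + 731


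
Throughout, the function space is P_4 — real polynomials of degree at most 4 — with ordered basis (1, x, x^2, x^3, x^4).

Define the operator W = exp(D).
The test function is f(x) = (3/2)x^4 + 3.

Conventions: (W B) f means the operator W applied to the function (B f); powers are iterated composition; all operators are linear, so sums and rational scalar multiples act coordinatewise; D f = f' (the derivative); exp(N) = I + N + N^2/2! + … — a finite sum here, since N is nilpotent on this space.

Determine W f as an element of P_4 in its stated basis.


g(x) = (3/2)x^4 + 6x^3 + 9x^2 + 6x + 9/2

order-1 term: 6x^3
order-2 term: 9x^2
order-3 term: 6x
order-4 term: 3/2
the series for exp(D) f terminates at order 4
exp(D) f = (3/2)x^4 + 6x^3 + 9x^2 + 6x + 9/2


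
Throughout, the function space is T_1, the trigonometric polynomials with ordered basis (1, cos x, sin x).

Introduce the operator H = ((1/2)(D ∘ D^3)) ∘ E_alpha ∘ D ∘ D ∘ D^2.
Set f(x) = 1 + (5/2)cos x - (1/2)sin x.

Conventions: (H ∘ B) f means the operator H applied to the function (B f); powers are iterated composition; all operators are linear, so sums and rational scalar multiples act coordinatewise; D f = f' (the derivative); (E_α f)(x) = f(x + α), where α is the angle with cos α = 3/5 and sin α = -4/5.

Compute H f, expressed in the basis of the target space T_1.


g(x) = (19/20)cos x + (17/20)sin x

D f = -(1/2)cos x - (5/2)sin x
D D f = -(5/2)cos x + (1/2)sin x
D D^2 f = (1/2)cos x + (5/2)sin x
D D D^2 f = (5/2)cos x - (1/2)sin x
E_alpha D D D^2 f = (19/10)cos x + (17/10)sin x
D (E_alpha ∘ D ∘ D) D^2 f = (17/10)cos x - (19/10)sin x
D D (E_alpha ∘ D ∘ D) D^2 f = -(19/10)cos x - (17/10)sin x
D D D (E_alpha ∘ D ∘ D) D^2 f = -(17/10)cos x + (19/10)sin x
D D^3 (E_alpha ∘ D ∘ D) D^2 f = (19/10)cos x + (17/10)sin x
((1/2)(D ∘ D^3)) (E_alpha ∘ D ∘ D) D^2 f = (19/20)cos x + (17/20)sin x


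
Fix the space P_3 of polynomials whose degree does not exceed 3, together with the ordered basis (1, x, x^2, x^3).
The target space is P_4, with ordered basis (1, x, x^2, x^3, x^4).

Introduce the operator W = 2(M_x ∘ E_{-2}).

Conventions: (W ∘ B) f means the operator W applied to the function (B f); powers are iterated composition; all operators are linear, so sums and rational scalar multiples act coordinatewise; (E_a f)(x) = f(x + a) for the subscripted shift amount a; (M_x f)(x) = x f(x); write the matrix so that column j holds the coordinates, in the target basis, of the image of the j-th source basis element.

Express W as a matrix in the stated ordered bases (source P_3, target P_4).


image of 1: 2x
image of x: 2x^2 - 4x
image of x^2: 2x^3 - 8x^2 + 8x
image of x^3: 2x^4 - 12x^3 + 24x^2 - 16x
each image's coordinates form column j of the matrix

the matrix is [[0, 0, 0, 0]; [2, -4, 8, -16]; [0, 2, -8, 24]; [0, 0, 2, -12]; [0, 0, 0, 2]] (rows listed top to bottom)


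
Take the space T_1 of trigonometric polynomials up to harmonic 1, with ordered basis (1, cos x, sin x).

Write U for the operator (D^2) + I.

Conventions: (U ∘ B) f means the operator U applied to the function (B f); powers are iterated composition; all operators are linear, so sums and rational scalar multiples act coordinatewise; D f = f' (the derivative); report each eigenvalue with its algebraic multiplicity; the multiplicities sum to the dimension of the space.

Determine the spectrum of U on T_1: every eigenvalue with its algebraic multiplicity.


image of 1: 1
image of cos x: 0
image of sin x: 0
the matrix is diagonal; its diagonal is (1, 0, 0)
for a triangular matrix the eigenvalues are the diagonal entries, with algebraic multiplicity their repetition count

λ = 0 (multiplicity 2), λ = 1 (multiplicity 1)


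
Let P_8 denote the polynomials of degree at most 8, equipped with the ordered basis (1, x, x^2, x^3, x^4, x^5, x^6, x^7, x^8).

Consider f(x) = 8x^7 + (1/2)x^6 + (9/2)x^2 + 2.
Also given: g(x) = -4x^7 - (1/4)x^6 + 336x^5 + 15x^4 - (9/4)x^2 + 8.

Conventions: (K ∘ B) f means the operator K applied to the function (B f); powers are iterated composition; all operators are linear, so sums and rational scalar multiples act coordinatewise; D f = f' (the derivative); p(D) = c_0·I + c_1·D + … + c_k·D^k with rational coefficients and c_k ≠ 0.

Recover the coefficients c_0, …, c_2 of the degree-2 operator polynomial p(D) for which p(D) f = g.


D^0 f = 8x^7 + (1/2)x^6 + (9/2)x^2 + 2
D^1 f = 56x^6 + 3x^5 + 9x
D^2 f = 336x^5 + 15x^4 + 9
matching coefficients of g against c_0 f + c_1 Df + … from the top degree down determines the c_i
solution: c_0 = -1/2, c_1 = 0, c_2 = 1

p(D) = -(1/2)·I + D^2, i.e. c_0 = -1/2, c_1 = 0, c_2 = 1


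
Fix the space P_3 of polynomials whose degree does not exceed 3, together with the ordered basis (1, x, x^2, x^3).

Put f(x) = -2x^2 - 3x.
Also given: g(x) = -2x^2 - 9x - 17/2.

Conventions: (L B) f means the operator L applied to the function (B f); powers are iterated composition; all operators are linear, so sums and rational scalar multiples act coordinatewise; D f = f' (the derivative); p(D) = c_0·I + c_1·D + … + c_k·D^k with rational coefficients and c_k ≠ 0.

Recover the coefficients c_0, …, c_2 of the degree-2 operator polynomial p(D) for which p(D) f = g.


c_0 = 1, c_1 = 3/2, c_2 = 1

D^0 f = -2x^2 - 3x
D^1 f = -4x - 3
D^2 f = -4
matching coefficients of g against c_0 f + c_1 Df + … from the top degree down determines the c_i
solution: c_0 = 1, c_1 = 3/2, c_2 = 1


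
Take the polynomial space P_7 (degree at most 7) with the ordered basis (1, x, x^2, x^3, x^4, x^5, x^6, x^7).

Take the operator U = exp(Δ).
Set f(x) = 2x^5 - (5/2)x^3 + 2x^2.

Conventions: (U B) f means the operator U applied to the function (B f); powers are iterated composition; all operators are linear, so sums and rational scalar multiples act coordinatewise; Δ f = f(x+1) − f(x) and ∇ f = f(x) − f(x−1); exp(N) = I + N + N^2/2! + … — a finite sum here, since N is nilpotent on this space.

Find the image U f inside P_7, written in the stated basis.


order-1 term: 10x^4 + 20x^3 + (25/2)x^2 + (13/2)x + 3/2
order-2 term: 20x^3 + 60x^2 + (125/2)x + 49/2
order-3 term: 20x^2 + 60x + 95/2
order-4 term: 10x + 20
order-5 term: 2
the series for exp(Δ) f terminates at order 5
exp(Δ) f = 2x^5 + 10x^4 + (75/2)x^3 + (189/2)x^2 + 139x + 191/2

g(x) = 2x^5 + 10x^4 + (75/2)x^3 + (189/2)x^2 + 139x + 191/2


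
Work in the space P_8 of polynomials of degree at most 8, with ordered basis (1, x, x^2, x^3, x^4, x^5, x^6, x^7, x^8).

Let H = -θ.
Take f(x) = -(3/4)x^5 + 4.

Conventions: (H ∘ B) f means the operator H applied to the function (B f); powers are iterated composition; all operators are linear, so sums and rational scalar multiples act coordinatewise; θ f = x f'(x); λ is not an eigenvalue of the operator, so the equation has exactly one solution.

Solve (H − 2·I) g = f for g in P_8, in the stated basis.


write g with unknown coordinates in the stated basis and equate coefficients in (H − 2·I) g = f
solving from the highest basis element down gives g = (3/28)x^5 - 2
check: H g = -(15/28)x^5
so H g − 2·g = -(3/4)x^5 + 4 = f ✓

the result is g(x) = (3/28)x^5 - 2


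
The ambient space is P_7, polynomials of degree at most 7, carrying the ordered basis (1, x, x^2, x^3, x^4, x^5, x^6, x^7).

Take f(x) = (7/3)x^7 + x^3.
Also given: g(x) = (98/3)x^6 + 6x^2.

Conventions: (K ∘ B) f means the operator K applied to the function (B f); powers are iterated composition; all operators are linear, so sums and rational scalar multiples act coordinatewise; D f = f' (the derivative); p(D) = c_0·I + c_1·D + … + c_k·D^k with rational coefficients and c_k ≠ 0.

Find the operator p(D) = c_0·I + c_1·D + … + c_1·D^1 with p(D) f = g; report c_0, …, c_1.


D^0 f = (7/3)x^7 + x^3
D^1 f = (49/3)x^6 + 3x^2
matching coefficients of g against c_0 f + c_1 Df + … from the top degree down determines the c_i
solution: c_0 = 0, c_1 = 2

p(D) = 2·D, i.e. c_0 = 0, c_1 = 2


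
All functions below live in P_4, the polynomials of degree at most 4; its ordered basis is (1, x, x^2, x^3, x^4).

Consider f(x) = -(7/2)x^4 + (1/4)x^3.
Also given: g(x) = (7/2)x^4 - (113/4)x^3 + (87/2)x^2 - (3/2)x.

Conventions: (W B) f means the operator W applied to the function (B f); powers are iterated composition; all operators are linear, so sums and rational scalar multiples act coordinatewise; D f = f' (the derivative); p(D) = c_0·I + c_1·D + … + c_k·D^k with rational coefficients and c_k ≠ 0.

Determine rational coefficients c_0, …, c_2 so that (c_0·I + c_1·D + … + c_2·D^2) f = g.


c_0 = -1, c_1 = 2, c_2 = -1

D^0 f = -(7/2)x^4 + (1/4)x^3
D^1 f = -14x^3 + (3/4)x^2
D^2 f = -42x^2 + (3/2)x
matching coefficients of g against c_0 f + c_1 Df + … from the top degree down determines the c_i
solution: c_0 = -1, c_1 = 2, c_2 = -1


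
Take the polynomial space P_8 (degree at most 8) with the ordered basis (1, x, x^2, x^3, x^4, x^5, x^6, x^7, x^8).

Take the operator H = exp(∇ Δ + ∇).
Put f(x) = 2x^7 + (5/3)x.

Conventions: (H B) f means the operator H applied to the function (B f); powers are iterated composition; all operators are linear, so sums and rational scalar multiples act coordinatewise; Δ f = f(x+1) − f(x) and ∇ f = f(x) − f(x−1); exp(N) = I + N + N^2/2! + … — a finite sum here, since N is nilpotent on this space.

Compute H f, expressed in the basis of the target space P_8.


order-1 term: 14x^6 + 42x^5 + 70x^4 + 70x^3 + 42x^2 + 14x + 11/3
order-2 term: 42x^5 + 210x^4 + 490x^3 + 630x^2 + 434x + 126
order-3 term: 70x^4 + 420x^3 + 1050x^2 + 1260x + 602
order-4 term: 70x^3 + 420x^2 + 910x + 700
order-5 term: 42x^2 + 210x + 280
order-6 term: 14x + 42
order-7 term: 2
the series for exp(∇ Δ + ∇) f terminates at order 7
exp(∇ Δ + ∇) f = 2x^7 + 14x^6 + 84x^5 + 350x^4 + 1050x^3 + 2184x^2 + (8531/3)x + 5267/3

the image equals g(x) = 2x^7 + 14x^6 + 84x^5 + 350x^4 + 1050x^3 + 2184x^2 + (8531/3)x + 5267/3


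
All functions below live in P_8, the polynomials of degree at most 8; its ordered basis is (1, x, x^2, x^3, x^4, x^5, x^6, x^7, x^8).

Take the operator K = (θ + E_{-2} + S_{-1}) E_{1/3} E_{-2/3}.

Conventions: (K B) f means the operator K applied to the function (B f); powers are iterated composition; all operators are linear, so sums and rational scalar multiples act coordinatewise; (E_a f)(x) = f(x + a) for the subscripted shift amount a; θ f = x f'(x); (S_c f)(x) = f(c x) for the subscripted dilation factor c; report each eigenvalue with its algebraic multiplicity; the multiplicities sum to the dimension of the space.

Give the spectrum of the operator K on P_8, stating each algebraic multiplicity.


λ = 1 (multiplicity 1), λ = 2 (multiplicity 1), λ = 3 (multiplicity 1), λ = 4 (multiplicity 1), λ = 5 (multiplicity 1), λ = 6 (multiplicity 1), λ = 7 (multiplicity 1), λ = 8 (multiplicity 1), λ = 10 (multiplicity 1)

image of 1: 2
image of x: x - 8/3
image of x^2: 4x^2 - (14/3)x + 50/9
image of x^3: 3x^3 - 10x^2 + (49/3)x - 344/27
image of x^4: 6x^4 - 12x^3 + (104/3)x^2 - (1372/27)x + 2402/81
image of x^5: 5x^5 - 20x^4 + (170/3)x^3 - (3460/27)x^2 + (12005/81)x - 16808/243
image of x^6: 8x^6 - 22x^5 + 90x^4 - (2300/9)x^3 + (12020/27)x^2 - (33614/81)x + 117650/729
image of x^7: 7x^7 - (98/3)x^6 + (371/3)x^5 - (4060/9)x^4 + (3115/3)x^3 - (117670/81)x^2 + (823543/729)x - 823544/2187
image of x^8: 10x^8 - (104/3)x^7 + (1568/9)x^6 - (19432/27)x^5 + (56140/27)x^4 - (313768/81)x^3 + (3294256/729)x^2 - (6588344/2187)x + 5764802/6561
the matrix is upper triangular; its diagonal is (2, 1, 4, 3, 6, 5, 8, 7, 10)
for a triangular matrix the eigenvalues are the diagonal entries, with algebraic multiplicity their repetition count


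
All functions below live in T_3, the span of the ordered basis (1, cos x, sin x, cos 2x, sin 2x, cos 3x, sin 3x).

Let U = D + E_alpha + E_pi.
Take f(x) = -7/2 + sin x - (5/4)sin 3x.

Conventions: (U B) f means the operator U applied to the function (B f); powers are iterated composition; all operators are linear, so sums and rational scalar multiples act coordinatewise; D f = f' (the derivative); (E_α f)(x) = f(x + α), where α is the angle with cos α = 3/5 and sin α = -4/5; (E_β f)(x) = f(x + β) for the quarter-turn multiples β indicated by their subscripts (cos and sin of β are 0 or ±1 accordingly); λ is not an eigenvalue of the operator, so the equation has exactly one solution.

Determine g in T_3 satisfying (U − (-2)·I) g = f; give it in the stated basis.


the image equals g(x) = -7/8 - (1/13)cos x + (8/13)sin x + (1655/3508)cos 3x - (10/877)sin 3x

write g with unknown coordinates in the stated basis and equate coefficients in (U − (-2)·I) g = f
solving from the highest basis element down gives g = -7/8 - (1/13)cos x + (8/13)sin x + (1655/3508)cos 3x - (10/877)sin 3x
check: U g = -7/4 + (2/13)cos x - (3/13)sin x - (1655/1754)cos 3x - (4305/3508)sin 3x
so U g − (-2)·g = -7/2 + sin x - (5/4)sin 3x = f ✓


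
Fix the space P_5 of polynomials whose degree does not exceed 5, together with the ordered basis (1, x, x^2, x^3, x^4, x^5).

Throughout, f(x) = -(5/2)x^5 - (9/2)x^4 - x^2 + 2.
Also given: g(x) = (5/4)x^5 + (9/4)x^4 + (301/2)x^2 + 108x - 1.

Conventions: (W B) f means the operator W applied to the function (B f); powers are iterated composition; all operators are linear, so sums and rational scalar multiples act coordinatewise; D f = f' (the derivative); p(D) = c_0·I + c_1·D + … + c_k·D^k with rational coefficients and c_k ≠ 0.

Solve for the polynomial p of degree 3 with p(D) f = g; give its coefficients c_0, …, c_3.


p(D) = -(1/2)·I − D^3, i.e. c_0 = -1/2, c_1 = 0, c_2 = 0, c_3 = -1

D^0 f = -(5/2)x^5 - (9/2)x^4 - x^2 + 2
D^1 f = -(25/2)x^4 - 18x^3 - 2x
D^2 f = -50x^3 - 54x^2 - 2
D^3 f = -150x^2 - 108x
matching coefficients of g against c_0 f + c_1 Df + … from the top degree down determines the c_i
solution: c_0 = -1/2, c_1 = 0, c_2 = 0, c_3 = -1


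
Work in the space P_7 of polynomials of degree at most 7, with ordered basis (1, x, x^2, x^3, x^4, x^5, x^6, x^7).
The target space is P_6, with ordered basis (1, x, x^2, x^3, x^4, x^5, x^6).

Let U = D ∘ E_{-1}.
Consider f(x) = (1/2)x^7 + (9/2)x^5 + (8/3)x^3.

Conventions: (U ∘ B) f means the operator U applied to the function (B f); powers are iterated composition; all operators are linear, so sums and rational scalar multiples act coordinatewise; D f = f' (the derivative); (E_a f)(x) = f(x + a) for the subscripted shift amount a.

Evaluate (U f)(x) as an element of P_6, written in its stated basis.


the image equals g(x) = (7/2)x^6 - 21x^5 + 75x^4 - 160x^3 + (391/2)x^2 - 127x + 34

E_{-1} f = (1/2)x^7 - (7/2)x^6 + 15x^5 - 40x^4 + (391/6)x^3 - (127/2)x^2 + 34x - 23/3
D E_{-1} f = (7/2)x^6 - 21x^5 + 75x^4 - 160x^3 + (391/2)x^2 - 127x + 34


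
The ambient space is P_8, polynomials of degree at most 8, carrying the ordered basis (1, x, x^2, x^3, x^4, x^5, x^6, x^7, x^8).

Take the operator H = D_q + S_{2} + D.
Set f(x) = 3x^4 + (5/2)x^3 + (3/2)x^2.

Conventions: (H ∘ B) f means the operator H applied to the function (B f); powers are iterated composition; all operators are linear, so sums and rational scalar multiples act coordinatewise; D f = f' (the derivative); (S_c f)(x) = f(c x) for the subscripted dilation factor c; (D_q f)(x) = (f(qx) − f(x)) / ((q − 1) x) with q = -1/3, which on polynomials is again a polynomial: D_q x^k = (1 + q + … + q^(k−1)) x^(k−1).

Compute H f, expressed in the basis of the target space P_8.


D_q f = (20/9)x^3 + (35/18)x^2 + x
S_{2} f = 48x^4 + 20x^3 + 6x^2
D f = 12x^3 + (15/2)x^2 + 3x
(D_q + S_{2} + D) f = 48x^4 + (308/9)x^3 + (139/9)x^2 + 4x

g(x) = 48x^4 + (308/9)x^3 + (139/9)x^2 + 4x


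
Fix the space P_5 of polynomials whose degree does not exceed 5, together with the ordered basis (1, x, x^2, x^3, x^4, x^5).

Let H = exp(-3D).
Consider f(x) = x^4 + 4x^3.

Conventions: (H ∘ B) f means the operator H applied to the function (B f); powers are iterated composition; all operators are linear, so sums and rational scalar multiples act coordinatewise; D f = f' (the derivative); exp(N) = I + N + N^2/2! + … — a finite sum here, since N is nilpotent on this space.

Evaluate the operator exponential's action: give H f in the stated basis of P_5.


order-1 term: -12x^3 - 36x^2
order-2 term: 54x^2 + 108x
order-3 term: -108x - 108
order-4 term: 81
the series for exp(-3D) f terminates at order 4
exp(-3D) f = x^4 - 8x^3 + 18x^2 - 27

g(x) = x^4 - 8x^3 + 18x^2 - 27


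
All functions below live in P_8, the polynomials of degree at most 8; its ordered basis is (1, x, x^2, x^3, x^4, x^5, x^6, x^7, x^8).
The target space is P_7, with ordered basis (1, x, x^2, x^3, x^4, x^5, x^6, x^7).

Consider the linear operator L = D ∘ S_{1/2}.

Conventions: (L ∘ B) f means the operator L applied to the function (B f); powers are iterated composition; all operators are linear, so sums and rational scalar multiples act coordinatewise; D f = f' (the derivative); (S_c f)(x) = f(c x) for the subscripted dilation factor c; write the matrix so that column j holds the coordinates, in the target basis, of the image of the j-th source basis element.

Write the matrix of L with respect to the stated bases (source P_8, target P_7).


the matrix is [[0, 1/2, 0, 0, 0, 0, 0, 0, 0]; [0, 0, 1/2, 0, 0, 0, 0, 0, 0]; [0, 0, 0, 3/8, 0, 0, 0, 0, 0]; [0, 0, 0, 0, 1/4, 0, 0, 0, 0]; [0, 0, 0, 0, 0, 5/32, 0, 0, 0]; [0, 0, 0, 0, 0, 0, 3/32, 0, 0]; [0, 0, 0, 0, 0, 0, 0, 7/128, 0]; [0, 0, 0, 0, 0, 0, 0, 0, 1/32]] (rows listed top to bottom)

image of 1: 0
image of x: 1/2
image of x^2: (1/2)x
image of x^3: (3/8)x^2
image of x^4: (1/4)x^3
image of x^5: (5/32)x^4
image of x^6: (3/32)x^5
image of x^7: (7/128)x^6
image of x^8: (1/32)x^7
each image's coordinates form column j of the matrix


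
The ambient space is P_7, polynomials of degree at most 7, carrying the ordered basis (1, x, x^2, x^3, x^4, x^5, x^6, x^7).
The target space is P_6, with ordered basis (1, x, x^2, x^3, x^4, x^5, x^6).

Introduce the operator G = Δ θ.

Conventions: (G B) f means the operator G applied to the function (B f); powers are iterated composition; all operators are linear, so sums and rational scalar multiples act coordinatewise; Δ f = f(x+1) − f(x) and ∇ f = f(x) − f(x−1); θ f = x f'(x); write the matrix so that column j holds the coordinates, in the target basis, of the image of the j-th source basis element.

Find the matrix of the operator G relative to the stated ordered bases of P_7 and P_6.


image of 1: 0
image of x: 1
image of x^2: 4x + 2
image of x^3: 9x^2 + 9x + 3
image of x^4: 16x^3 + 24x^2 + 16x + 4
image of x^5: 25x^4 + 50x^3 + 50x^2 + 25x + 5
image of x^6: 36x^5 + 90x^4 + 120x^3 + 90x^2 + 36x + 6
image of x^7: 49x^6 + 147x^5 + 245x^4 + 245x^3 + 147x^2 + 49x + 7
each image's coordinates form column j of the matrix

the matrix is [[0, 1, 2, 3, 4, 5, 6, 7]; [0, 0, 4, 9, 16, 25, 36, 49]; [0, 0, 0, 9, 24, 50, 90, 147]; [0, 0, 0, 0, 16, 50, 120, 245]; [0, 0, 0, 0, 0, 25, 90, 245]; [0, 0, 0, 0, 0, 0, 36, 147]; [0, 0, 0, 0, 0, 0, 0, 49]] (rows listed top to bottom)


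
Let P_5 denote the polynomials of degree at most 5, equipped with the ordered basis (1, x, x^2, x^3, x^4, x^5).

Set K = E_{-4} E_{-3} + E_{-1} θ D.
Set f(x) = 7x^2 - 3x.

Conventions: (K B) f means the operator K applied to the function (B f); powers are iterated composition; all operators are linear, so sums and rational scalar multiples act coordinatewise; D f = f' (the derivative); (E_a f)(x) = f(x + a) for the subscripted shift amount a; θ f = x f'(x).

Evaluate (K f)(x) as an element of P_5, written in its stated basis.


g(x) = 7x^2 - 87x + 350

E_{-3} f = 7x^2 - 45x + 72
E_{-4} E_{-3} f = 7x^2 - 101x + 364
D f = 14x - 3
θ D f = 14x
E_{-1} θ D f = 14x - 14
(E_{-4} E_{-3} + E_{-1} θ D) f = 7x^2 - 87x + 350


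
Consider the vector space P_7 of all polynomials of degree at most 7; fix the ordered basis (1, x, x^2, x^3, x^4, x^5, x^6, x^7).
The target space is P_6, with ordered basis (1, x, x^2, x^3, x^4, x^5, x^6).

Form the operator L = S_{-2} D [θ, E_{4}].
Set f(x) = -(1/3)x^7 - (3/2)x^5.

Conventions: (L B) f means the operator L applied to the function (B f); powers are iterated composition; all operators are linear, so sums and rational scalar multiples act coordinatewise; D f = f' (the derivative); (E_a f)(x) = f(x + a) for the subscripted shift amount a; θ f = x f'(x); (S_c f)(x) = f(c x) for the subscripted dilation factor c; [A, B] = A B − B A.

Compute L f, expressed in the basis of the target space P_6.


E_{4} f = -(1/3)x^7 - (28/3)x^6 - (227/2)x^5 - (2330/3)x^4 - (9680/3)x^3 - 8128x^2 - (34432/3)x - 20992/3
θ E_{4} f = -(7/3)x^7 - 56x^6 - (1135/2)x^5 - (9320/3)x^4 - 9680x^3 - 16256x^2 - (34432/3)x
θ f = -(7/3)x^7 - (15/2)x^5
E_{4} θ f = -(7/3)x^7 - (196/3)x^6 - (1583/2)x^5 - (16130/3)x^4 - (66320/3)x^3 - 54976x^2 - (229504/3)x - 137728/3
[θ, E_{4}] f = (28/3)x^6 + 224x^5 + 2270x^4 + (37280/3)x^3 + 38720x^2 + 65024x + 137728/3
D [θ, E_{4}] f = 56x^5 + 1120x^4 + 9080x^3 + 37280x^2 + 77440x + 65024
S_{-2} D [θ, E_{4}] f = -1792x^5 + 17920x^4 - 72640x^3 + 149120x^2 - 154880x + 65024

the result is g(x) = -1792x^5 + 17920x^4 - 72640x^3 + 149120x^2 - 154880x + 65024


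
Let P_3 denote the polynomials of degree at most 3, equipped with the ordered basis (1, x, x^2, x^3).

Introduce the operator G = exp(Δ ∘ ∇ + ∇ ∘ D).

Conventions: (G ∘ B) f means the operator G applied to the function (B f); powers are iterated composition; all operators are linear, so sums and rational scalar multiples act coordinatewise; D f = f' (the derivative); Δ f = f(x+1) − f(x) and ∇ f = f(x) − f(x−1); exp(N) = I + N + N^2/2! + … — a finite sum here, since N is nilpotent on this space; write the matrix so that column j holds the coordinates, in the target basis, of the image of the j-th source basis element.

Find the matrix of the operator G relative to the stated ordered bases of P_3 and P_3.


the matrix is [[1, 0, 4, -3]; [0, 1, 0, 12]; [0, 0, 1, 0]; [0, 0, 0, 1]] (rows listed top to bottom)

image of 1: 1
image of x: x
image of x^2: x^2 + 4
image of x^3: x^3 + 12x - 3
each image's coordinates form column j of the matrix


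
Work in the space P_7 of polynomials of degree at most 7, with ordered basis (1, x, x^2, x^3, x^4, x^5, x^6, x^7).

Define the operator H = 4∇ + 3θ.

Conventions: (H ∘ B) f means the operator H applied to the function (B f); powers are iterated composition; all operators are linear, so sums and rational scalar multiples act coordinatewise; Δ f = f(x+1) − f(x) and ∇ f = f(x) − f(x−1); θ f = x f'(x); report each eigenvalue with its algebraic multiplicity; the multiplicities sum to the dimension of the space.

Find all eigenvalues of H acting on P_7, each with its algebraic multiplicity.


λ = 0 (multiplicity 1), λ = 3 (multiplicity 1), λ = 6 (multiplicity 1), λ = 9 (multiplicity 1), λ = 12 (multiplicity 1), λ = 15 (multiplicity 1), λ = 18 (multiplicity 1), λ = 21 (multiplicity 1)

image of 1: 0
image of x: 3x + 4
image of x^2: 6x^2 + 8x - 4
image of x^3: 9x^3 + 12x^2 - 12x + 4
image of x^4: 12x^4 + 16x^3 - 24x^2 + 16x - 4
image of x^5: 15x^5 + 20x^4 - 40x^3 + 40x^2 - 20x + 4
image of x^6: 18x^6 + 24x^5 - 60x^4 + 80x^3 - 60x^2 + 24x - 4
image of x^7: 21x^7 + 28x^6 - 84x^5 + 140x^4 - 140x^3 + 84x^2 - 28x + 4
the matrix is upper triangular; its diagonal is (0, 3, 6, 9, 12, 15, 18, 21)
for a triangular matrix the eigenvalues are the diagonal entries, with algebraic multiplicity their repetition count


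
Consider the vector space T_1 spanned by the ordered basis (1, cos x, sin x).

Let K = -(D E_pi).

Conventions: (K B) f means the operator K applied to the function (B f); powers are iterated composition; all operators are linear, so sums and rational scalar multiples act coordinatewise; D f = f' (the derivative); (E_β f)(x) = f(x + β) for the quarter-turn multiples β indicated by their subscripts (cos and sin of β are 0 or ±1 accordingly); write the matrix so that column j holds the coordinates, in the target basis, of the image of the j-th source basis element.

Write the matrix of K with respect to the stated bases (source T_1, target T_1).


the matrix is [[0, 0, 0]; [0, 0, 1]; [0, -1, 0]] (rows listed top to bottom)

image of 1: 0
image of cos x: -sin x
image of sin x: cos x
each image's coordinates form column j of the matrix


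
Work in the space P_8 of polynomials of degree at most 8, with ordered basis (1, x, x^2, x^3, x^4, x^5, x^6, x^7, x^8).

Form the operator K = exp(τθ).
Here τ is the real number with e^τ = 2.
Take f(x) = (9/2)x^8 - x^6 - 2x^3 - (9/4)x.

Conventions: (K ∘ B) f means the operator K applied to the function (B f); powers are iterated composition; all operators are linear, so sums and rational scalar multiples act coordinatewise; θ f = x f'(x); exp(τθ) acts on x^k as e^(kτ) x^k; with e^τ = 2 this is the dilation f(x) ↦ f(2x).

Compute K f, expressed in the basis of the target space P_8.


the image equals g(x) = 1152x^8 - 64x^6 - 16x^3 - (9/2)x

exp(τθ) x^k = e^(kτ) x^k; with e^τ = 2 this sends x^k to 2^k x^k
x ↦ 2 x
x^3 ↦ 8 x^3
x^6 ↦ 64 x^6
x^8 ↦ 256 x^8
applying this coordinatewise to f: exp(τθ) f = 1152x^8 - 64x^6 - 16x^3 - (9/2)x


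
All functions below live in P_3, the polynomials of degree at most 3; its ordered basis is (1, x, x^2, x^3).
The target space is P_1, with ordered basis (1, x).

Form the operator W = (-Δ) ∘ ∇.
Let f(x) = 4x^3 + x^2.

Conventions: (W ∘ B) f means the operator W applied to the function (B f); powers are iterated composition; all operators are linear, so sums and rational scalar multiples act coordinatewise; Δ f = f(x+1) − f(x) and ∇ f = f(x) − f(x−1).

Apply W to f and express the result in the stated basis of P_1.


g(x) = -24x - 2

∇ f = 12x^2 - 10x + 3
Δ ∇ f = 24x + 2
(-Δ) ∇ f = -24x - 2


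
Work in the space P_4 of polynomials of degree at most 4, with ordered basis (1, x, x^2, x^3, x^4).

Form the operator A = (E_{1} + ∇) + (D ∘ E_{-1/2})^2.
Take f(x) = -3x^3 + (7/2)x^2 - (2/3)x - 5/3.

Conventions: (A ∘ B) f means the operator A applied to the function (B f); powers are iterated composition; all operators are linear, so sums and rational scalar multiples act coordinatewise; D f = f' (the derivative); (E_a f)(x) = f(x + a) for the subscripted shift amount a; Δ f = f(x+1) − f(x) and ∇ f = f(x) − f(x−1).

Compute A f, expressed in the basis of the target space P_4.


E_{1} f = -3x^3 - (11/2)x^2 - (8/3)x - 11/6
∇ f = -9x^2 + 16x - 43/6
(E_{1} + ∇) f = -3x^3 - (29/2)x^2 + (40/3)x - 9
E_{-1/2} f = -3x^3 + 8x^2 - (77/12)x - 1/12
D E_{-1/2} f = -9x^2 + 16x - 77/12
E_{-1/2} (D ∘ E_{-1/2}) f = -9x^2 + 25x - 50/3
D E_{-1/2} (D ∘ E_{-1/2}) f = -18x + 25
((E_{1} + ∇) + (D ∘ E_{-1/2})^2) f = -3x^3 - (29/2)x^2 - (14/3)x + 16

g(x) = -3x^3 - (29/2)x^2 - (14/3)x + 16


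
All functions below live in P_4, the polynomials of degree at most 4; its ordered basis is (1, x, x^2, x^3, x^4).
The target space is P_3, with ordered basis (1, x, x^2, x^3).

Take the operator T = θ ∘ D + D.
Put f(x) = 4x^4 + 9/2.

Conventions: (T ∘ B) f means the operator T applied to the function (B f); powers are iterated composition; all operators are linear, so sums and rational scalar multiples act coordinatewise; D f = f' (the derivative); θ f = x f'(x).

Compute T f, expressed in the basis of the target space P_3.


D f = 16x^3
θ D f = 48x^3
D f = 16x^3
(θ ∘ D + D) f = 64x^3

the image equals g(x) = 64x^3


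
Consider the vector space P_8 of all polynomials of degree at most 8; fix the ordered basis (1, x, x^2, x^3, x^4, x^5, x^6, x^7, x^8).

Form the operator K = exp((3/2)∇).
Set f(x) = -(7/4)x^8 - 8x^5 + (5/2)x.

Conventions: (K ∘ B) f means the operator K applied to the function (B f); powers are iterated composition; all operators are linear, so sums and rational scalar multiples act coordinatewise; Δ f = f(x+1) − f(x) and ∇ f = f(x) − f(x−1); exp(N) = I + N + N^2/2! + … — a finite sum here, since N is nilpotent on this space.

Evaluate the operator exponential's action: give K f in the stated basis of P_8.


order-1 term: -21x^7 + (147/2)x^6 - 147x^5 + (495/4)x^4 - 27x^3 - (93/2)x^2 + 39x - 45/8
order-2 term: -(441/4)x^6 + (1323/2)x^5 - (15435/8)x^4 + (6255/2)x^3 - (11511/4)x^2 + (2709/2)x - 3681/16
order-3 term: -(1323/4)x^5 + (19845/8)x^4 - (33075/4)x^3 + (58455/4)x^2 - (53649/4)x + 80487/16
order-4 term: -(19845/32)x^4 + (19845/4)x^3 - (257985/16)x^2 + (98415/4)x - 938547/64
order-5 term: -(11907/16)x^3 + (178605/32)x^2 - (59535/4)x + 889137/64
order-6 term: -(35721/64)x^2 + (107163/32)x - 678699/128
order-7 term: -(15309/64)x + 107163/128
order-8 term: -45927/1024
the series for exp((3/2)∇) f terminates at order 8
exp((3/2)∇) f = -(7/4)x^8 - 21x^7 - (147/4)x^6 + (703/4)x^5 + (1755/32)x^4 - (15219/16)x^3 + (37677/64)x^2 + (52057/64)x - 498951/1024

the result is g(x) = -(7/4)x^8 - 21x^7 - (147/4)x^6 + (703/4)x^5 + (1755/32)x^4 - (15219/16)x^3 + (37677/64)x^2 + (52057/64)x - 498951/1024
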